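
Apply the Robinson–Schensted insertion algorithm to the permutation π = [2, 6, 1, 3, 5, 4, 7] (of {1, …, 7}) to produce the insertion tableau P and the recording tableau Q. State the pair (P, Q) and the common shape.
P = [1, 3, 4, 7] / [2, 5] / [6];  Q = [1, 2, 5, 7] / [3, 4] / [6];  common shape = (4, 2, 1)

Row-insert the values π_1, π_2, … into P one at a time, bumping the leftmost entry strictly greater than the inserted value down to the next row. The recording tableau Q records, in position (i, j), the step at which that cell was added to P.
  Insert 2 (step 1): P = [2];  Q = [1]
  Insert 6 (step 2): P = [2, 6];  Q = [1, 2]
  Insert 1 (step 3): P = [1, 6] / [2];  Q = [1, 2] / [3]
  Insert 3 (step 4): P = [1, 3] / [2, 6];  Q = [1, 2] / [3, 4]
  Insert 5 (step 5): P = [1, 3, 5] / [2, 6];  Q = [1, 2, 5] / [3, 4]
  Insert 4 (step 6): P = [1, 3, 4] / [2, 5] / [6];  Q = [1, 2, 5] / [3, 4] / [6]
  Insert 7 (step 7): P = [1, 3, 4, 7] / [2, 5] / [6];  Q = [1, 2, 5, 7] / [3, 4] / [6]
Final shape: (4, 2, 1).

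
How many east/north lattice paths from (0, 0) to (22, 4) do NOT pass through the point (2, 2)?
Number of paths = 13564

Total paths from (0, 0) to (22, 4): C(26, 22) = 14950. Paths through (2, 2): (paths (0, 0) → (2, 2)) × (paths (2, 2) → (22, 4)) = C(4, 2) · C(22, 20) = 6 · 231 = 1386. Avoidance count = 14950 − 1386 = 13564.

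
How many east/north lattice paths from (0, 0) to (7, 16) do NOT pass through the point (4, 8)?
Number of paths = 163482

Total paths from (0, 0) to (7, 16): C(23, 7) = 245157. Paths through (4, 8): (paths (0, 0) → (4, 8)) × (paths (4, 8) → (7, 16)) = C(12, 4) · C(11, 3) = 495 · 165 = 81675. Avoidance count = 245157 − 81675 = 163482.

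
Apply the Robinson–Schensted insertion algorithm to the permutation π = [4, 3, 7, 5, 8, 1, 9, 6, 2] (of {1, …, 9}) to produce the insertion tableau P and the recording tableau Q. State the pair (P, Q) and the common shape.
P = [1, 2, 6, 9] / [3, 5, 8] / [4, 7];  Q = [1, 3, 5, 7] / [2, 4, 8] / [6, 9];  common shape = (4, 3, 2)

Row-insert the values π_1, π_2, … into P one at a time, bumping the leftmost entry strictly greater than the inserted value down to the next row. The recording tableau Q records, in position (i, j), the step at which that cell was added to P.
  Insert 4 (step 1): P = [4];  Q = [1]
  Insert 3 (step 2): P = [3] / [4];  Q = [1] / [2]
  Insert 7 (step 3): P = [3, 7] / [4];  Q = [1, 3] / [2]
  Insert 5 (step 4): P = [3, 5] / [4, 7];  Q = [1, 3] / [2, 4]
  Insert 8 (step 5): P = [3, 5, 8] / [4, 7];  Q = [1, 3, 5] / [2, 4]
  Insert 1 (step 6): P = [1, 5, 8] / [3, 7] / [4];  Q = [1, 3, 5] / [2, 4] / [6]
  Insert 9 (step 7): P = [1, 5, 8, 9] / [3, 7] / [4];  Q = [1, 3, 5, 7] / [2, 4] / [6]
  Insert 6 (step 8): P = [1, 5, 6, 9] / [3, 7, 8] / [4];  Q = [1, 3, 5, 7] / [2, 4, 8] / [6]
  Insert 2 (step 9): P = [1, 2, 6, 9] / [3, 5, 8] / [4, 7];  Q = [1, 3, 5, 7] / [2, 4, 8] / [6, 9]
Final shape: (4, 3, 2).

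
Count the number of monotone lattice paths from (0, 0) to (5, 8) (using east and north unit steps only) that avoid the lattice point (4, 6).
Number of paths = 657

Total paths from (0, 0) to (5, 8): C(13, 5) = 1287. Paths through (4, 6): (paths (0, 0) → (4, 6)) × (paths (4, 6) → (5, 8)) = C(10, 4) · C(3, 1) = 210 · 3 = 630. Avoidance count = 1287 − 630 = 657.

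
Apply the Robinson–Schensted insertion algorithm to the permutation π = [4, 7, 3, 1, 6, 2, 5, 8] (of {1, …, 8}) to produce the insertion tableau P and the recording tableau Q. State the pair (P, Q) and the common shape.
P = [1, 2, 5, 8] / [3, 6] / [4, 7];  Q = [1, 2, 7, 8] / [3, 5] / [4, 6];  common shape = (4, 2, 2)

Row-insert the values π_1, π_2, … into P one at a time, bumping the leftmost entry strictly greater than the inserted value down to the next row. The recording tableau Q records, in position (i, j), the step at which that cell was added to P.
  Insert 4 (step 1): P = [4];  Q = [1]
  Insert 7 (step 2): P = [4, 7];  Q = [1, 2]
  Insert 3 (step 3): P = [3, 7] / [4];  Q = [1, 2] / [3]
  Insert 1 (step 4): P = [1, 7] / [3] / [4];  Q = [1, 2] / [3] / [4]
  Insert 6 (step 5): P = [1, 6] / [3, 7] / [4];  Q = [1, 2] / [3, 5] / [4]
  Insert 2 (step 6): P = [1, 2] / [3, 6] / [4, 7];  Q = [1, 2] / [3, 5] / [4, 6]
  Insert 5 (step 7): P = [1, 2, 5] / [3, 6] / [4, 7];  Q = [1, 2, 7] / [3, 5] / [4, 6]
  Insert 8 (step 8): P = [1, 2, 5, 8] / [3, 6] / [4, 7];  Q = [1, 2, 7, 8] / [3, 5] / [4, 6]
Final shape: (4, 2, 2).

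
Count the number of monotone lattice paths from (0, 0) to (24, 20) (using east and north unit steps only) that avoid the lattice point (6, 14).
Number of paths = 1755822409110

Total paths from (0, 0) to (24, 20): C(44, 24) = 1761039350070. Paths through (6, 14): (paths (0, 0) → (6, 14)) × (paths (6, 14) → (24, 20)) = C(20, 6) · C(24, 18) = 38760 · 134596 = 5216940960. Avoidance count = 1761039350070 − 5216940960 = 1755822409110.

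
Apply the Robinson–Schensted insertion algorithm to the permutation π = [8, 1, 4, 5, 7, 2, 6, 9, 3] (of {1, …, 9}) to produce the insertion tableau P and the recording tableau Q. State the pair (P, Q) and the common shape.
P = [1, 2, 3, 6, 9] / [4, 5] / [7] / [8];  Q = [1, 3, 4, 5, 8] / [2, 7] / [6] / [9];  common shape = (5, 2, 1, 1)

Row-insert the values π_1, π_2, … into P one at a time, bumping the leftmost entry strictly greater than the inserted value down to the next row. The recording tableau Q records, in position (i, j), the step at which that cell was added to P.
  Insert 8 (step 1): P = [8];  Q = [1]
  Insert 1 (step 2): P = [1] / [8];  Q = [1] / [2]
  Insert 4 (step 3): P = [1, 4] / [8];  Q = [1, 3] / [2]
  Insert 5 (step 4): P = [1, 4, 5] / [8];  Q = [1, 3, 4] / [2]
  Insert 7 (step 5): P = [1, 4, 5, 7] / [8];  Q = [1, 3, 4, 5] / [2]
  Insert 2 (step 6): P = [1, 2, 5, 7] / [4] / [8];  Q = [1, 3, 4, 5] / [2] / [6]
  Insert 6 (step 7): P = [1, 2, 5, 6] / [4, 7] / [8];  Q = [1, 3, 4, 5] / [2, 7] / [6]
  Insert 9 (step 8): P = [1, 2, 5, 6, 9] / [4, 7] / [8];  Q = [1, 3, 4, 5, 8] / [2, 7] / [6]
  Insert 3 (step 9): P = [1, 2, 3, 6, 9] / [4, 5] / [7] / [8];  Q = [1, 3, 4, 5, 8] / [2, 7] / [6] / [9]
Final shape: (5, 2, 1, 1).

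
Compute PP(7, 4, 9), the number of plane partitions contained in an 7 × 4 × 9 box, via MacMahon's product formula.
PP(7, 4, 9) = 10323075958624

Evaluate the triple product over i = 1..7, j = 1..4, k = 1..9. The factors are (2/1) · (3/2) · (4/3) · (5/4) · (6/5) · (7/6) · (8/7) · (9/8) · … (252 factors total). The numerators and denominators telescope so the product is an integer; carrying out the multiplication exactly gives PP(7, 4, 9) = 10323075958624.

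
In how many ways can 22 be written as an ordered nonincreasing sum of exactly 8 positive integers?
p(22, 8 parts) = 116

Partitions of n into exactly k parts are in bijection with partitions of n − k into at most k parts (subtract 1 from each part). So p(22, exactly 8) = p(14, parts ≤ 8). Computing via the recurrence p(m, j) = p(m, j−1) + p(m−j, j) gives 116.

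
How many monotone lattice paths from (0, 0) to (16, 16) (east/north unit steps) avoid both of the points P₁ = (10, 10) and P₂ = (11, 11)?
Number of paths = 345714006

Inclusion–exclusion. Total paths: C(32, 16) = 601080390. Through P₁: C(20, 10)·C(12, 6) = 170714544. Through P₂: C(22, 11)·C(10, 5) = 177768864. Since P₁ is strictly southwest of P₂, a monotone path through both must visit P₁ then P₂; paths through both = C(20, 10)·C(2, 1)·C(10, 5) = 93117024. Avoid both = 601080390 − 170714544 − 177768864 + 93117024 = 345714006.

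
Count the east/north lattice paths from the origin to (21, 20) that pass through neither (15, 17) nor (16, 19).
Number of paths = 207431664000

Inclusion–exclusion. Total paths: C(41, 21) = 269128937220. Through P₁: C(32, 15)·C(9, 6) = 47520708480. Through P₂: C(35, 16)·C(6, 5) = 24359573700. Since P₁ is strictly southwest of P₂, a monotone path through both must visit P₁ then P₂; paths through both = C(32, 15)·C(3, 1)·C(6, 5) = 10183008960. Avoid both = 269128937220 − 47520708480 − 24359573700 + 10183008960 = 207431664000.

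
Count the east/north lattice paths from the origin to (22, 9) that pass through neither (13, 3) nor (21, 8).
Number of paths = 10214425

Inclusion–exclusion. Total paths: C(31, 22) = 20160075. Through P₁: C(16, 13)·C(15, 9) = 2802800. Through P₂: C(29, 21)·C(2, 1) = 8584290. Since P₁ is strictly southwest of P₂, a monotone path through both must visit P₁ then P₂; paths through both = C(16, 13)·C(13, 8)·C(2, 1) = 1441440. Avoid both = 20160075 − 2802800 − 8584290 + 1441440 = 10214425.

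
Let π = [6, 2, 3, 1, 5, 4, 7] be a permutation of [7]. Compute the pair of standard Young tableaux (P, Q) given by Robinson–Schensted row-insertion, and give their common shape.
P = [1, 3, 4, 7] / [2, 5] / [6];  Q = [1, 3, 5, 7] / [2, 6] / [4];  common shape = (4, 2, 1)

Row-insert the values π_1, π_2, … into P one at a time, bumping the leftmost entry strictly greater than the inserted value down to the next row. The recording tableau Q records, in position (i, j), the step at which that cell was added to P.
  Insert 6 (step 1): P = [6];  Q = [1]
  Insert 2 (step 2): P = [2] / [6];  Q = [1] / [2]
  Insert 3 (step 3): P = [2, 3] / [6];  Q = [1, 3] / [2]
  Insert 1 (step 4): P = [1, 3] / [2] / [6];  Q = [1, 3] / [2] / [4]
  Insert 5 (step 5): P = [1, 3, 5] / [2] / [6];  Q = [1, 3, 5] / [2] / [4]
  Insert 4 (step 6): P = [1, 3, 4] / [2, 5] / [6];  Q = [1, 3, 5] / [2, 6] / [4]
  Insert 7 (step 7): P = [1, 3, 4, 7] / [2, 5] / [6];  Q = [1, 3, 5, 7] / [2, 6] / [4]
Final shape: (4, 2, 1).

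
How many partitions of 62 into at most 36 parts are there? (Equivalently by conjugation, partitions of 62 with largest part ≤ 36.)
p(62, parts ≤ 36) = 1290860

Use the recurrence p(n, m) = p(n, m−1) + p(n−m, m): either the largest part is < m (count p(n, m−1)) or the largest part is exactly m (remove one copy of m, count p(n−m, m)). With p(0, ·) = 1 this gives p(62, parts ≤ 36) = 1290860. (By conjugating Young diagrams, this also counts partitions of 62 into at most 36 parts.)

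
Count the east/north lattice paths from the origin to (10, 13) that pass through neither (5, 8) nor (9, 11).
Number of paths = 450997

Inclusion–exclusion. Total paths: C(23, 10) = 1144066. Through P₁: C(13, 5)·C(10, 5) = 324324. Through P₂: C(20, 9)·C(3, 1) = 503880. Since P₁ is strictly southwest of P₂, a monotone path through both must visit P₁ then P₂; paths through both = C(13, 5)·C(7, 4)·C(3, 1) = 135135. Avoid both = 1144066 − 324324 − 503880 + 135135 = 450997.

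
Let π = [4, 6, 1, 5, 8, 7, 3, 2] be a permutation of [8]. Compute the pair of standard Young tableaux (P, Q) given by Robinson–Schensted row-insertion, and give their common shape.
P = [1, 2, 7] / [3, 5, 8] / [4] / [6];  Q = [1, 2, 5] / [3, 4, 6] / [7] / [8];  common shape = (3, 3, 1, 1)

Row-insert the values π_1, π_2, … into P one at a time, bumping the leftmost entry strictly greater than the inserted value down to the next row. The recording tableau Q records, in position (i, j), the step at which that cell was added to P.
  Insert 4 (step 1): P = [4];  Q = [1]
  Insert 6 (step 2): P = [4, 6];  Q = [1, 2]
  Insert 1 (step 3): P = [1, 6] / [4];  Q = [1, 2] / [3]
  Insert 5 (step 4): P = [1, 5] / [4, 6];  Q = [1, 2] / [3, 4]
  Insert 8 (step 5): P = [1, 5, 8] / [4, 6];  Q = [1, 2, 5] / [3, 4]
  Insert 7 (step 6): P = [1, 5, 7] / [4, 6, 8];  Q = [1, 2, 5] / [3, 4, 6]
  Insert 3 (step 7): P = [1, 3, 7] / [4, 5, 8] / [6];  Q = [1, 2, 5] / [3, 4, 6] / [7]
  Insert 2 (step 8): P = [1, 2, 7] / [3, 5, 8] / [4] / [6];  Q = [1, 2, 5] / [3, 4, 6] / [7] / [8]
Final shape: (3, 3, 1, 1).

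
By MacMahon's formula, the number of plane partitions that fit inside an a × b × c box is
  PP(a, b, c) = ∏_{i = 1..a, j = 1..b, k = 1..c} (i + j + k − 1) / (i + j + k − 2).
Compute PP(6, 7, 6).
PP(6, 7, 6) = 29706808370096

Evaluate the triple product over i = 1..6, j = 1..7, k = 1..6. The factors are (2/1) · (3/2) · (4/3) · (5/4) · (6/5) · (7/6) · (3/2) · (4/3) · … (252 factors total). The numerators and denominators telescope so the product is an integer; carrying out the multiplication exactly gives PP(6, 7, 6) = 29706808370096.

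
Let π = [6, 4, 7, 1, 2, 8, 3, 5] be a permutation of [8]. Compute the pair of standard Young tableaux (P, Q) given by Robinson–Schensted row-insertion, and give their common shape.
P = [1, 2, 3, 5] / [4, 7, 8] / [6];  Q = [1, 3, 6, 8] / [2, 5, 7] / [4];  common shape = (4, 3, 1)

Row-insert the values π_1, π_2, … into P one at a time, bumping the leftmost entry strictly greater than the inserted value down to the next row. The recording tableau Q records, in position (i, j), the step at which that cell was added to P.
  Insert 6 (step 1): P = [6];  Q = [1]
  Insert 4 (step 2): P = [4] / [6];  Q = [1] / [2]
  Insert 7 (step 3): P = [4, 7] / [6];  Q = [1, 3] / [2]
  Insert 1 (step 4): P = [1, 7] / [4] / [6];  Q = [1, 3] / [2] / [4]
  Insert 2 (step 5): P = [1, 2] / [4, 7] / [6];  Q = [1, 3] / [2, 5] / [4]
  Insert 8 (step 6): P = [1, 2, 8] / [4, 7] / [6];  Q = [1, 3, 6] / [2, 5] / [4]
  Insert 3 (step 7): P = [1, 2, 3] / [4, 7, 8] / [6];  Q = [1, 3, 6] / [2, 5, 7] / [4]
  Insert 5 (step 8): P = [1, 2, 3, 5] / [4, 7, 8] / [6];  Q = [1, 3, 6, 8] / [2, 5, 7] / [4]
Final shape: (4, 3, 1).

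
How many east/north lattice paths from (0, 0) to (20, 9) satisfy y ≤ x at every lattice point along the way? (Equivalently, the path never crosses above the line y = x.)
Number of paths = 5722860

By the reflection principle (André's argument), the number of monotone paths to (20, 9) with n ≤ m that never go above y = x is C(29, 20) − C(29, 21) = 10015005 − 4292145 = 5722860.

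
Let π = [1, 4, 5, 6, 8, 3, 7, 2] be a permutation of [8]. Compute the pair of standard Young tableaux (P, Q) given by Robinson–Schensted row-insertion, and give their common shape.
P = [1, 2, 5, 6, 7] / [3, 8] / [4];  Q = [1, 2, 3, 4, 5] / [6, 7] / [8];  common shape = (5, 2, 1)

Row-insert the values π_1, π_2, … into P one at a time, bumping the leftmost entry strictly greater than the inserted value down to the next row. The recording tableau Q records, in position (i, j), the step at which that cell was added to P.
  Insert 1 (step 1): P = [1];  Q = [1]
  Insert 4 (step 2): P = [1, 4];  Q = [1, 2]
  Insert 5 (step 3): P = [1, 4, 5];  Q = [1, 2, 3]
  Insert 6 (step 4): P = [1, 4, 5, 6];  Q = [1, 2, 3, 4]
  Insert 8 (step 5): P = [1, 4, 5, 6, 8];  Q = [1, 2, 3, 4, 5]
  Insert 3 (step 6): P = [1, 3, 5, 6, 8] / [4];  Q = [1, 2, 3, 4, 5] / [6]
  Insert 7 (step 7): P = [1, 3, 5, 6, 7] / [4, 8];  Q = [1, 2, 3, 4, 5] / [6, 7]
  Insert 2 (step 8): P = [1, 2, 5, 6, 7] / [3, 8] / [4];  Q = [1, 2, 3, 4, 5] / [6, 7] / [8]
Final shape: (5, 2, 1).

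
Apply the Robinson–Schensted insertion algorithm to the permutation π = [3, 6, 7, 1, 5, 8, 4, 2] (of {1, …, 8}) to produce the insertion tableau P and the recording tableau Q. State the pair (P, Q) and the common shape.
P = [1, 2, 7, 8] / [3, 4] / [5] / [6];  Q = [1, 2, 3, 6] / [4, 5] / [7] / [8];  common shape = (4, 2, 1, 1)

Row-insert the values π_1, π_2, … into P one at a time, bumping the leftmost entry strictly greater than the inserted value down to the next row. The recording tableau Q records, in position (i, j), the step at which that cell was added to P.
  Insert 3 (step 1): P = [3];  Q = [1]
  Insert 6 (step 2): P = [3, 6];  Q = [1, 2]
  Insert 7 (step 3): P = [3, 6, 7];  Q = [1, 2, 3]
  Insert 1 (step 4): P = [1, 6, 7] / [3];  Q = [1, 2, 3] / [4]
  Insert 5 (step 5): P = [1, 5, 7] / [3, 6];  Q = [1, 2, 3] / [4, 5]
  Insert 8 (step 6): P = [1, 5, 7, 8] / [3, 6];  Q = [1, 2, 3, 6] / [4, 5]
  Insert 4 (step 7): P = [1, 4, 7, 8] / [3, 5] / [6];  Q = [1, 2, 3, 6] / [4, 5] / [7]
  Insert 2 (step 8): P = [1, 2, 7, 8] / [3, 4] / [5] / [6];  Q = [1, 2, 3, 6] / [4, 5] / [7] / [8]
Final shape: (4, 2, 1, 1).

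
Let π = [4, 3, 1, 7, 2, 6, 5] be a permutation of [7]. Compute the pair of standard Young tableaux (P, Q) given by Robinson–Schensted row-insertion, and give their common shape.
P = [1, 2, 5] / [3, 6] / [4, 7];  Q = [1, 4, 6] / [2, 5] / [3, 7];  common shape = (3, 2, 2)

Row-insert the values π_1, π_2, … into P one at a time, bumping the leftmost entry strictly greater than the inserted value down to the next row. The recording tableau Q records, in position (i, j), the step at which that cell was added to P.
  Insert 4 (step 1): P = [4];  Q = [1]
  Insert 3 (step 2): P = [3] / [4];  Q = [1] / [2]
  Insert 1 (step 3): P = [1] / [3] / [4];  Q = [1] / [2] / [3]
  Insert 7 (step 4): P = [1, 7] / [3] / [4];  Q = [1, 4] / [2] / [3]
  Insert 2 (step 5): P = [1, 2] / [3, 7] / [4];  Q = [1, 4] / [2, 5] / [3]
  Insert 6 (step 6): P = [1, 2, 6] / [3, 7] / [4];  Q = [1, 4, 6] / [2, 5] / [3]
  Insert 5 (step 7): P = [1, 2, 5] / [3, 6] / [4, 7];  Q = [1, 4, 6] / [2, 5] / [3, 7]
Final shape: (3, 2, 2).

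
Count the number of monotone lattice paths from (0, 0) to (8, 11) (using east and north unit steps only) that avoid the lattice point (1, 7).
Number of paths = 72942

Total paths from (0, 0) to (8, 11): C(19, 8) = 75582. Paths through (1, 7): (paths (0, 0) → (1, 7)) × (paths (1, 7) → (8, 11)) = C(8, 1) · C(11, 7) = 8 · 330 = 2640. Avoidance count = 75582 − 2640 = 72942.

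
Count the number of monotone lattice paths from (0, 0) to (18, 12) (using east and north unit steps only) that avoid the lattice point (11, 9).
Number of paths = 66338025

Total paths from (0, 0) to (18, 12): C(30, 18) = 86493225. Paths through (11, 9): (paths (0, 0) → (11, 9)) × (paths (11, 9) → (18, 12)) = C(20, 11) · C(10, 7) = 167960 · 120 = 20155200. Avoidance count = 86493225 − 20155200 = 66338025.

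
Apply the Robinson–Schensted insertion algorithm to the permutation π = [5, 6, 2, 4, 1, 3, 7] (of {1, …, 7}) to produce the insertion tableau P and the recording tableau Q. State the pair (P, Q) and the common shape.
P = [1, 3, 7] / [2, 4] / [5, 6];  Q = [1, 2, 7] / [3, 4] / [5, 6];  common shape = (3, 2, 2)

Row-insert the values π_1, π_2, … into P one at a time, bumping the leftmost entry strictly greater than the inserted value down to the next row. The recording tableau Q records, in position (i, j), the step at which that cell was added to P.
  Insert 5 (step 1): P = [5];  Q = [1]
  Insert 6 (step 2): P = [5, 6];  Q = [1, 2]
  Insert 2 (step 3): P = [2, 6] / [5];  Q = [1, 2] / [3]
  Insert 4 (step 4): P = [2, 4] / [5, 6];  Q = [1, 2] / [3, 4]
  Insert 1 (step 5): P = [1, 4] / [2, 6] / [5];  Q = [1, 2] / [3, 4] / [5]
  Insert 3 (step 6): P = [1, 3] / [2, 4] / [5, 6];  Q = [1, 2] / [3, 4] / [5, 6]
  Insert 7 (step 7): P = [1, 3, 7] / [2, 4] / [5, 6];  Q = [1, 2, 7] / [3, 4] / [5, 6]
Final shape: (3, 2, 2).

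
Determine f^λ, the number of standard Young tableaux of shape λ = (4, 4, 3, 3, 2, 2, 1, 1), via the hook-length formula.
# SYT of shape (4, 4, 3, 3, 2, 2, 1, 1) = 55099278

Hook-length formula: f^λ = n! / Π hook(c), product over all cells c of the Young diagram. For λ = (4, 4, 3, 3, 2, 2, 1, 1), n = 20 boxes. Hook lengths by row (left-to-right, top-to-bottom): [11, 8, 5, 2]; [10, 7, 4, 1]; [8, 5, 2]; [7, 4, 1]; [5, 2]; [4, 1]; [2]; [1]. Product of hooks = 44154880000. So f^λ = 20! / 44154880000 = 2432902008176640000 / 44154880000 = 55099278.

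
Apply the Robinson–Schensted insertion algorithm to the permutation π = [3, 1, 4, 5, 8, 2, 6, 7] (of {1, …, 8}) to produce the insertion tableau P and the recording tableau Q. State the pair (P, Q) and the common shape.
P = [1, 2, 5, 6, 7] / [3, 4, 8];  Q = [1, 3, 4, 5, 8] / [2, 6, 7];  common shape = (5, 3)

Row-insert the values π_1, π_2, … into P one at a time, bumping the leftmost entry strictly greater than the inserted value down to the next row. The recording tableau Q records, in position (i, j), the step at which that cell was added to P.
  Insert 3 (step 1): P = [3];  Q = [1]
  Insert 1 (step 2): P = [1] / [3];  Q = [1] / [2]
  Insert 4 (step 3): P = [1, 4] / [3];  Q = [1, 3] / [2]
  Insert 5 (step 4): P = [1, 4, 5] / [3];  Q = [1, 3, 4] / [2]
  Insert 8 (step 5): P = [1, 4, 5, 8] / [3];  Q = [1, 3, 4, 5] / [2]
  Insert 2 (step 6): P = [1, 2, 5, 8] / [3, 4];  Q = [1, 3, 4, 5] / [2, 6]
  Insert 6 (step 7): P = [1, 2, 5, 6] / [3, 4, 8];  Q = [1, 3, 4, 5] / [2, 6, 7]
  Insert 7 (step 8): P = [1, 2, 5, 6, 7] / [3, 4, 8];  Q = [1, 3, 4, 5, 8] / [2, 6, 7]
Final shape: (5, 3).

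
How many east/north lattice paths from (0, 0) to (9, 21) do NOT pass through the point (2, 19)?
Number of paths = 14299590

Total paths from (0, 0) to (9, 21): C(30, 9) = 14307150. Paths through (2, 19): (paths (0, 0) → (2, 19)) × (paths (2, 19) → (9, 21)) = C(21, 2) · C(9, 7) = 210 · 36 = 7560. Avoidance count = 14307150 − 7560 = 14299590.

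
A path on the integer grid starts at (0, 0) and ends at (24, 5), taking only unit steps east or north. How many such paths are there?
Number of paths = 118755

A monotone lattice path from (0, 0) to (24, 5) consists of 24 east steps and 5 north steps in some order, so it is determined by which 24 of the 29 steps are east. The count is C(29, 24) = 118755.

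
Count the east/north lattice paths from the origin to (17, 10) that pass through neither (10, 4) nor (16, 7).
Number of paths = 6074277

Inclusion–exclusion. Total paths: C(27, 17) = 8436285. Through P₁: C(14, 10)·C(13, 7) = 1717716. Through P₂: C(23, 16)·C(4, 1) = 980628. Since P₁ is strictly southwest of P₂, a monotone path through both must visit P₁ then P₂; paths through both = C(14, 10)·C(9, 6)·C(4, 1) = 336336. Avoid both = 8436285 − 1717716 − 980628 + 336336 = 6074277.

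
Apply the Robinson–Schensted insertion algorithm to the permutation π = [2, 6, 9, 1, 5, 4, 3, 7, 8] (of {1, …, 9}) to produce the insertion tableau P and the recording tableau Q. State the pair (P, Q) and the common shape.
P = [1, 3, 7, 8] / [2, 4, 9] / [5] / [6];  Q = [1, 2, 3, 9] / [4, 5, 8] / [6] / [7];  common shape = (4, 3, 1, 1)

Row-insert the values π_1, π_2, … into P one at a time, bumping the leftmost entry strictly greater than the inserted value down to the next row. The recording tableau Q records, in position (i, j), the step at which that cell was added to P.
  Insert 2 (step 1): P = [2];  Q = [1]
  Insert 6 (step 2): P = [2, 6];  Q = [1, 2]
  Insert 9 (step 3): P = [2, 6, 9];  Q = [1, 2, 3]
  Insert 1 (step 4): P = [1, 6, 9] / [2];  Q = [1, 2, 3] / [4]
  Insert 5 (step 5): P = [1, 5, 9] / [2, 6];  Q = [1, 2, 3] / [4, 5]
  Insert 4 (step 6): P = [1, 4, 9] / [2, 5] / [6];  Q = [1, 2, 3] / [4, 5] / [6]
  Insert 3 (step 7): P = [1, 3, 9] / [2, 4] / [5] / [6];  Q = [1, 2, 3] / [4, 5] / [6] / [7]
  Insert 7 (step 8): P = [1, 3, 7] / [2, 4, 9] / [5] / [6];  Q = [1, 2, 3] / [4, 5, 8] / [6] / [7]
  Insert 8 (step 9): P = [1, 3, 7, 8] / [2, 4, 9] / [5] / [6];  Q = [1, 2, 3, 9] / [4, 5, 8] / [6] / [7]
Final shape: (4, 3, 1, 1).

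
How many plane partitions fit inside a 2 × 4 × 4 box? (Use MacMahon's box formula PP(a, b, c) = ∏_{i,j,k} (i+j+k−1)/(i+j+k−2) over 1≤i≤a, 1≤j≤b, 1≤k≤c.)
PP(2, 4, 4) = 1764

Evaluate the triple product over i = 1..2, j = 1..4, k = 1..4. The factors are (2/1) · (3/2) · (4/3) · (5/4) · (3/2) · (4/3) · (5/4) · (6/5) · … (32 factors total). The numerators and denominators telescope so the product is an integer; carrying out the multiplication exactly gives PP(2, 4, 4) = 1764.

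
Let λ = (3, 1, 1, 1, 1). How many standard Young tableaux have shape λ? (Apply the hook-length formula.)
# SYT of shape (3, 1, 1, 1, 1) = 15

Hook-length formula: f^λ = n! / Π hook(c), product over all cells c of the Young diagram. For λ = (3, 1, 1, 1, 1), n = 7 boxes. Hook lengths by row (left-to-right, top-to-bottom): [7, 2, 1]; [4]; [3]; [2]; [1]. Product of hooks = 336. So f^λ = 7! / 336 = 5040 / 336 = 15.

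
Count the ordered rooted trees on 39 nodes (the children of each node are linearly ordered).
C_38 = 176733862787006701400

These ordered rooted trees are counted by the Catalan number C_n = (1/(n + 1)) · C(2n, n). For n = 38: C_38 = (1/39) · C(76, 38) = 6892620648693261354600/39 = 176733862787006701400.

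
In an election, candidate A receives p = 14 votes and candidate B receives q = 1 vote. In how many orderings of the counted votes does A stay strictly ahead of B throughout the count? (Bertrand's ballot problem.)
Strict-lead orderings = 13

Total orderings of the 15 votes with 14 for A: C(15, 14) = 15. By the Bertrand ballot formula (Cycle Lemma / reflection principle), the number of orderings in which A is strictly ahead of B throughout is (p − q)/(p + q) · C(p + q, p) = (14 − 1)/(14 + 1) · 15 = 13.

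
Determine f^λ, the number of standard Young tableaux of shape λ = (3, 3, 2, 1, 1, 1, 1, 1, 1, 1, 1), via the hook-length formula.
# SYT of shape (3, 3, 2, 1, 1, 1, 1, 1, 1, 1, 1) = 13860

Hook-length formula: f^λ = n! / Π hook(c), product over all cells c of the Young diagram. For λ = (3, 3, 2, 1, 1, 1, 1, 1, 1, 1, 1), n = 16 boxes. Hook lengths by row (left-to-right, top-to-bottom): [13, 4, 2]; [12, 3, 1]; [10, 1]; [8]; [7]; [6]; [5]; [4]; [3]; [2]; [1]. Product of hooks = 1509580800. So f^λ = 16! / 1509580800 = 20922789888000 / 1509580800 = 13860.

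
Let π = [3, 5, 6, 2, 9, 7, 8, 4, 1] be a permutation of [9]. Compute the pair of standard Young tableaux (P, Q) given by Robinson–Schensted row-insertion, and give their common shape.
P = [1, 4, 6, 7, 8] / [2, 5] / [3] / [9];  Q = [1, 2, 3, 5, 7] / [4, 6] / [8] / [9];  common shape = (5, 2, 1, 1)

Row-insert the values π_1, π_2, … into P one at a time, bumping the leftmost entry strictly greater than the inserted value down to the next row. The recording tableau Q records, in position (i, j), the step at which that cell was added to P.
  Insert 3 (step 1): P = [3];  Q = [1]
  Insert 5 (step 2): P = [3, 5];  Q = [1, 2]
  Insert 6 (step 3): P = [3, 5, 6];  Q = [1, 2, 3]
  Insert 2 (step 4): P = [2, 5, 6] / [3];  Q = [1, 2, 3] / [4]
  Insert 9 (step 5): P = [2, 5, 6, 9] / [3];  Q = [1, 2, 3, 5] / [4]
  Insert 7 (step 6): P = [2, 5, 6, 7] / [3, 9];  Q = [1, 2, 3, 5] / [4, 6]
  Insert 8 (step 7): P = [2, 5, 6, 7, 8] / [3, 9];  Q = [1, 2, 3, 5, 7] / [4, 6]
  Insert 4 (step 8): P = [2, 4, 6, 7, 8] / [3, 5] / [9];  Q = [1, 2, 3, 5, 7] / [4, 6] / [8]
  Insert 1 (step 9): P = [1, 4, 6, 7, 8] / [2, 5] / [3] / [9];  Q = [1, 2, 3, 5, 7] / [4, 6] / [8] / [9]
Final shape: (5, 2, 1, 1).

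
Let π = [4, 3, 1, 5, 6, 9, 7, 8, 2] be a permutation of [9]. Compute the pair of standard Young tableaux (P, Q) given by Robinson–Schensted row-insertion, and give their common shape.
P = [1, 2, 6, 7, 8] / [3, 5] / [4, 9];  Q = [1, 4, 5, 6, 8] / [2, 7] / [3, 9];  common shape = (5, 2, 2)

Row-insert the values π_1, π_2, … into P one at a time, bumping the leftmost entry strictly greater than the inserted value down to the next row. The recording tableau Q records, in position (i, j), the step at which that cell was added to P.
  Insert 4 (step 1): P = [4];  Q = [1]
  Insert 3 (step 2): P = [3] / [4];  Q = [1] / [2]
  Insert 1 (step 3): P = [1] / [3] / [4];  Q = [1] / [2] / [3]
  Insert 5 (step 4): P = [1, 5] / [3] / [4];  Q = [1, 4] / [2] / [3]
  Insert 6 (step 5): P = [1, 5, 6] / [3] / [4];  Q = [1, 4, 5] / [2] / [3]
  Insert 9 (step 6): P = [1, 5, 6, 9] / [3] / [4];  Q = [1, 4, 5, 6] / [2] / [3]
  Insert 7 (step 7): P = [1, 5, 6, 7] / [3, 9] / [4];  Q = [1, 4, 5, 6] / [2, 7] / [3]
  Insert 8 (step 8): P = [1, 5, 6, 7, 8] / [3, 9] / [4];  Q = [1, 4, 5, 6, 8] / [2, 7] / [3]
  Insert 2 (step 9): P = [1, 2, 6, 7, 8] / [3, 5] / [4, 9];  Q = [1, 4, 5, 6, 8] / [2, 7] / [3, 9]
Final shape: (5, 2, 2).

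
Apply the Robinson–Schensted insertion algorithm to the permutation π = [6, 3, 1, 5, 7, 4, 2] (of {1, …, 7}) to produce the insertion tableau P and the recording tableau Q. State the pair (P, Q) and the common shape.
P = [1, 2, 7] / [3, 4] / [5] / [6];  Q = [1, 4, 5] / [2, 6] / [3] / [7];  common shape = (3, 2, 1, 1)

Row-insert the values π_1, π_2, … into P one at a time, bumping the leftmost entry strictly greater than the inserted value down to the next row. The recording tableau Q records, in position (i, j), the step at which that cell was added to P.
  Insert 6 (step 1): P = [6];  Q = [1]
  Insert 3 (step 2): P = [3] / [6];  Q = [1] / [2]
  Insert 1 (step 3): P = [1] / [3] / [6];  Q = [1] / [2] / [3]
  Insert 5 (step 4): P = [1, 5] / [3] / [6];  Q = [1, 4] / [2] / [3]
  Insert 7 (step 5): P = [1, 5, 7] / [3] / [6];  Q = [1, 4, 5] / [2] / [3]
  Insert 4 (step 6): P = [1, 4, 7] / [3, 5] / [6];  Q = [1, 4, 5] / [2, 6] / [3]
  Insert 2 (step 7): P = [1, 2, 7] / [3, 4] / [5] / [6];  Q = [1, 4, 5] / [2, 6] / [3] / [7]
Final shape: (3, 2, 1, 1).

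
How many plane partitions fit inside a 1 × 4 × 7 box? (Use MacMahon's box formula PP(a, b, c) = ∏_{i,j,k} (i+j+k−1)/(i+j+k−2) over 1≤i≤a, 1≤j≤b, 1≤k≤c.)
PP(1, 4, 7) = 330

Evaluate the triple product over i = 1..1, j = 1..4, k = 1..7. The factors are (2/1) · (3/2) · (4/3) · (5/4) · (6/5) · (7/6) · (8/7) · (3/2) · … (28 factors total). The numerators and denominators telescope so the product is an integer; carrying out the multiplication exactly gives PP(1, 4, 7) = 330.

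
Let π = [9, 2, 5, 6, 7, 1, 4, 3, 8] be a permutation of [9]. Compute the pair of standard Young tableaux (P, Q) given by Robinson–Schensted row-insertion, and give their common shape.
P = [1, 3, 6, 7, 8] / [2, 4] / [5] / [9];  Q = [1, 3, 4, 5, 9] / [2, 7] / [6] / [8];  common shape = (5, 2, 1, 1)

Row-insert the values π_1, π_2, … into P one at a time, bumping the leftmost entry strictly greater than the inserted value down to the next row. The recording tableau Q records, in position (i, j), the step at which that cell was added to P.
  Insert 9 (step 1): P = [9];  Q = [1]
  Insert 2 (step 2): P = [2] / [9];  Q = [1] / [2]
  Insert 5 (step 3): P = [2, 5] / [9];  Q = [1, 3] / [2]
  Insert 6 (step 4): P = [2, 5, 6] / [9];  Q = [1, 3, 4] / [2]
  Insert 7 (step 5): P = [2, 5, 6, 7] / [9];  Q = [1, 3, 4, 5] / [2]
  Insert 1 (step 6): P = [1, 5, 6, 7] / [2] / [9];  Q = [1, 3, 4, 5] / [2] / [6]
  Insert 4 (step 7): P = [1, 4, 6, 7] / [2, 5] / [9];  Q = [1, 3, 4, 5] / [2, 7] / [6]
  Insert 3 (step 8): P = [1, 3, 6, 7] / [2, 4] / [5] / [9];  Q = [1, 3, 4, 5] / [2, 7] / [6] / [8]
  Insert 8 (step 9): P = [1, 3, 6, 7, 8] / [2, 4] / [5] / [9];  Q = [1, 3, 4, 5, 9] / [2, 7] / [6] / [8]
Final shape: (5, 2, 1, 1).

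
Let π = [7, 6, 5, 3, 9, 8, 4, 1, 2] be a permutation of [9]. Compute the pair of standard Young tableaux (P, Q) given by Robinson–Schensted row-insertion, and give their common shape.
P = [1, 2] / [3, 4] / [5, 8] / [6, 9] / [7];  Q = [1, 5] / [2, 6] / [3, 7] / [4, 9] / [8];  common shape = (2, 2, 2, 2, 1)

Row-insert the values π_1, π_2, … into P one at a time, bumping the leftmost entry strictly greater than the inserted value down to the next row. The recording tableau Q records, in position (i, j), the step at which that cell was added to P.
  Insert 7 (step 1): P = [7];  Q = [1]
  Insert 6 (step 2): P = [6] / [7];  Q = [1] / [2]
  Insert 5 (step 3): P = [5] / [6] / [7];  Q = [1] / [2] / [3]
  Insert 3 (step 4): P = [3] / [5] / [6] / [7];  Q = [1] / [2] / [3] / [4]
  Insert 9 (step 5): P = [3, 9] / [5] / [6] / [7];  Q = [1, 5] / [2] / [3] / [4]
  Insert 8 (step 6): P = [3, 8] / [5, 9] / [6] / [7];  Q = [1, 5] / [2, 6] / [3] / [4]
  Insert 4 (step 7): P = [3, 4] / [5, 8] / [6, 9] / [7];  Q = [1, 5] / [2, 6] / [3, 7] / [4]
  Insert 1 (step 8): P = [1, 4] / [3, 8] / [5, 9] / [6] / [7];  Q = [1, 5] / [2, 6] / [3, 7] / [4] / [8]
  Insert 2 (step 9): P = [1, 2] / [3, 4] / [5, 8] / [6, 9] / [7];  Q = [1, 5] / [2, 6] / [3, 7] / [4, 9] / [8]
Final shape: (2, 2, 2, 2, 1).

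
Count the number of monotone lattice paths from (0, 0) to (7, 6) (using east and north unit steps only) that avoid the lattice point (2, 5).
Number of paths = 1590

Total paths from (0, 0) to (7, 6): C(13, 7) = 1716. Paths through (2, 5): (paths (0, 0) → (2, 5)) × (paths (2, 5) → (7, 6)) = C(7, 2) · C(6, 5) = 21 · 6 = 126. Avoidance count = 1716 − 126 = 1590.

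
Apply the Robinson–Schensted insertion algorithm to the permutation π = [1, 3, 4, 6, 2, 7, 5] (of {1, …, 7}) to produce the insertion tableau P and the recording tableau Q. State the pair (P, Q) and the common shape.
P = [1, 2, 4, 5, 7] / [3, 6];  Q = [1, 2, 3, 4, 6] / [5, 7];  common shape = (5, 2)

Row-insert the values π_1, π_2, … into P one at a time, bumping the leftmost entry strictly greater than the inserted value down to the next row. The recording tableau Q records, in position (i, j), the step at which that cell was added to P.
  Insert 1 (step 1): P = [1];  Q = [1]
  Insert 3 (step 2): P = [1, 3];  Q = [1, 2]
  Insert 4 (step 3): P = [1, 3, 4];  Q = [1, 2, 3]
  Insert 6 (step 4): P = [1, 3, 4, 6];  Q = [1, 2, 3, 4]
  Insert 2 (step 5): P = [1, 2, 4, 6] / [3];  Q = [1, 2, 3, 4] / [5]
  Insert 7 (step 6): P = [1, 2, 4, 6, 7] / [3];  Q = [1, 2, 3, 4, 6] / [5]
  Insert 5 (step 7): P = [1, 2, 4, 5, 7] / [3, 6];  Q = [1, 2, 3, 4, 6] / [5, 7]
Final shape: (5, 2).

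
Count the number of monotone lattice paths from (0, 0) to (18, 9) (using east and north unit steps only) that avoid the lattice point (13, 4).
Number of paths = 4087065

Total paths from (0, 0) to (18, 9): C(27, 18) = 4686825. Paths through (13, 4): (paths (0, 0) → (13, 4)) × (paths (13, 4) → (18, 9)) = C(17, 13) · C(10, 5) = 2380 · 252 = 599760. Avoidance count = 4686825 − 599760 = 4087065.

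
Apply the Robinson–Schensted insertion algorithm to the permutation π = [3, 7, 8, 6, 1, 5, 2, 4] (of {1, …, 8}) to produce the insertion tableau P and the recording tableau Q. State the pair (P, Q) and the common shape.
P = [1, 2, 4] / [3, 5, 8] / [6] / [7];  Q = [1, 2, 3] / [4, 6, 8] / [5] / [7];  common shape = (3, 3, 1, 1)

Row-insert the values π_1, π_2, … into P one at a time, bumping the leftmost entry strictly greater than the inserted value down to the next row. The recording tableau Q records, in position (i, j), the step at which that cell was added to P.
  Insert 3 (step 1): P = [3];  Q = [1]
  Insert 7 (step 2): P = [3, 7];  Q = [1, 2]
  Insert 8 (step 3): P = [3, 7, 8];  Q = [1, 2, 3]
  Insert 6 (step 4): P = [3, 6, 8] / [7];  Q = [1, 2, 3] / [4]
  Insert 1 (step 5): P = [1, 6, 8] / [3] / [7];  Q = [1, 2, 3] / [4] / [5]
  Insert 5 (step 6): P = [1, 5, 8] / [3, 6] / [7];  Q = [1, 2, 3] / [4, 6] / [5]
  Insert 2 (step 7): P = [1, 2, 8] / [3, 5] / [6] / [7];  Q = [1, 2, 3] / [4, 6] / [5] / [7]
  Insert 4 (step 8): P = [1, 2, 4] / [3, 5, 8] / [6] / [7];  Q = [1, 2, 3] / [4, 6, 8] / [5] / [7]
Final shape: (3, 3, 1, 1).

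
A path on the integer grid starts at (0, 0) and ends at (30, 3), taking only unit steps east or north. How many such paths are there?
Number of paths = 5456

A monotone lattice path from (0, 0) to (30, 3) consists of 30 east steps and 3 north steps in some order, so it is determined by which 30 of the 33 steps are east. The count is C(33, 30) = 5456.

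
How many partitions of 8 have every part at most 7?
p(8, parts ≤ 7) = 21

Partitions of 8 with all parts ≤ 7: 7+1, 6+2, 6+1+1, 5+3, 5+2+1, 5+1+1+1, 4+4, 4+3+1, 4+2+2, 4+2+1+1, 4+1+1+1+1, 3+3+2, 3+3+1+1, 3+2+2+1, 3+2+1+1+1, 3+1+1+1+1+1, 2+2+2+2, 2+2+2+1+1, 2+2+1+1+1+1, 2+1+1+1+1+1+1, 1+1+1+1+1+1+1+1. Count = 21.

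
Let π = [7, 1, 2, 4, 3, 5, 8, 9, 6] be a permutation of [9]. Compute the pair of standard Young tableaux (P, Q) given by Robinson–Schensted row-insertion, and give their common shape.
P = [1, 2, 3, 5, 6, 9] / [4, 8] / [7];  Q = [1, 3, 4, 6, 7, 8] / [2, 9] / [5];  common shape = (6, 2, 1)

Row-insert the values π_1, π_2, … into P one at a time, bumping the leftmost entry strictly greater than the inserted value down to the next row. The recording tableau Q records, in position (i, j), the step at which that cell was added to P.
  Insert 7 (step 1): P = [7];  Q = [1]
  Insert 1 (step 2): P = [1] / [7];  Q = [1] / [2]
  Insert 2 (step 3): P = [1, 2] / [7];  Q = [1, 3] / [2]
  Insert 4 (step 4): P = [1, 2, 4] / [7];  Q = [1, 3, 4] / [2]
  Insert 3 (step 5): P = [1, 2, 3] / [4] / [7];  Q = [1, 3, 4] / [2] / [5]
  Insert 5 (step 6): P = [1, 2, 3, 5] / [4] / [7];  Q = [1, 3, 4, 6] / [2] / [5]
  Insert 8 (step 7): P = [1, 2, 3, 5, 8] / [4] / [7];  Q = [1, 3, 4, 6, 7] / [2] / [5]
  Insert 9 (step 8): P = [1, 2, 3, 5, 8, 9] / [4] / [7];  Q = [1, 3, 4, 6, 7, 8] / [2] / [5]
  Insert 6 (step 9): P = [1, 2, 3, 5, 6, 9] / [4, 8] / [7];  Q = [1, 3, 4, 6, 7, 8] / [2, 9] / [5]
Final shape: (6, 2, 1).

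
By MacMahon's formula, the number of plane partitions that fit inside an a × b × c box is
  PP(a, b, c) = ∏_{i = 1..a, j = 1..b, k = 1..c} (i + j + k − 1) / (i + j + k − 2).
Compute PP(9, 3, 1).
PP(9, 3, 1) = 220

Evaluate the triple product over i = 1..9, j = 1..3, k = 1..1. The factors are (2/1) · (3/2) · (4/3) · (3/2) · (4/3) · (5/4) · (4/3) · (5/4) · … (27 factors total). The numerators and denominators telescope so the product is an integer; carrying out the multiplication exactly gives PP(9, 3, 1) = 220.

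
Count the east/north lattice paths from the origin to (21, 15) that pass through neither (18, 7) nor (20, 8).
Number of paths = 5475259020

Inclusion–exclusion. Total paths: C(36, 21) = 5567902560. Through P₁: C(25, 18)·C(11, 3) = 79315500. Through P₂: C(28, 20)·C(8, 1) = 24864840. Since P₁ is strictly southwest of P₂, a monotone path through both must visit P₁ then P₂; paths through both = C(25, 18)·C(3, 2)·C(8, 1) = 11536800. Avoid both = 5567902560 − 79315500 − 24864840 + 11536800 = 5475259020.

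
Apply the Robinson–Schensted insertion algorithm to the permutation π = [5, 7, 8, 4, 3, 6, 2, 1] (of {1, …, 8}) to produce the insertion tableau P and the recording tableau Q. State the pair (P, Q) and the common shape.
P = [1, 6, 8] / [2, 7] / [3] / [4] / [5];  Q = [1, 2, 3] / [4, 6] / [5] / [7] / [8];  common shape = (3, 2, 1, 1, 1)

Row-insert the values π_1, π_2, … into P one at a time, bumping the leftmost entry strictly greater than the inserted value down to the next row. The recording tableau Q records, in position (i, j), the step at which that cell was added to P.
  Insert 5 (step 1): P = [5];  Q = [1]
  Insert 7 (step 2): P = [5, 7];  Q = [1, 2]
  Insert 8 (step 3): P = [5, 7, 8];  Q = [1, 2, 3]
  Insert 4 (step 4): P = [4, 7, 8] / [5];  Q = [1, 2, 3] / [4]
  Insert 3 (step 5): P = [3, 7, 8] / [4] / [5];  Q = [1, 2, 3] / [4] / [5]
  Insert 6 (step 6): P = [3, 6, 8] / [4, 7] / [5];  Q = [1, 2, 3] / [4, 6] / [5]
  Insert 2 (step 7): P = [2, 6, 8] / [3, 7] / [4] / [5];  Q = [1, 2, 3] / [4, 6] / [5] / [7]
  Insert 1 (step 8): P = [1, 6, 8] / [2, 7] / [3] / [4] / [5];  Q = [1, 2, 3] / [4, 6] / [5] / [7] / [8]
Final shape: (3, 2, 1, 1, 1).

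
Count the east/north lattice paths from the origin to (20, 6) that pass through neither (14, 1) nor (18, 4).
Number of paths = 182560

Inclusion–exclusion. Total paths: C(26, 20) = 230230. Through P₁: C(15, 14)·C(11, 6) = 6930. Through P₂: C(22, 18)·C(4, 2) = 43890. Since P₁ is strictly southwest of P₂, a monotone path through both must visit P₁ then P₂; paths through both = C(15, 14)·C(7, 4)·C(4, 2) = 3150. Avoid both = 230230 − 6930 − 43890 + 3150 = 182560.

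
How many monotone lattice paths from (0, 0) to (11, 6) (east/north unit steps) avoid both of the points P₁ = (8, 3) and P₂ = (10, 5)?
Number of paths = 5050

Inclusion–exclusion. Total paths: C(17, 11) = 12376. Through P₁: C(11, 8)·C(6, 3) = 3300. Through P₂: C(15, 10)·C(2, 1) = 6006. Since P₁ is strictly southwest of P₂, a monotone path through both must visit P₁ then P₂; paths through both = C(11, 8)·C(4, 2)·C(2, 1) = 1980. Avoid both = 12376 − 3300 − 6006 + 1980 = 5050.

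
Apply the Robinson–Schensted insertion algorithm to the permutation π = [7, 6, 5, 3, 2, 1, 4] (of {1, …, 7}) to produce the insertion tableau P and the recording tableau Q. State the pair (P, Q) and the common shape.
P = [1, 4] / [2] / [3] / [5] / [6] / [7];  Q = [1, 7] / [2] / [3] / [4] / [5] / [6];  common shape = (2, 1, 1, 1, 1, 1)

Row-insert the values π_1, π_2, … into P one at a time, bumping the leftmost entry strictly greater than the inserted value down to the next row. The recording tableau Q records, in position (i, j), the step at which that cell was added to P.
  Insert 7 (step 1): P = [7];  Q = [1]
  Insert 6 (step 2): P = [6] / [7];  Q = [1] / [2]
  Insert 5 (step 3): P = [5] / [6] / [7];  Q = [1] / [2] / [3]
  Insert 3 (step 4): P = [3] / [5] / [6] / [7];  Q = [1] / [2] / [3] / [4]
  Insert 2 (step 5): P = [2] / [3] / [5] / [6] / [7];  Q = [1] / [2] / [3] / [4] / [5]
  Insert 1 (step 6): P = [1] / [2] / [3] / [5] / [6] / [7];  Q = [1] / [2] / [3] / [4] / [5] / [6]
  Insert 4 (step 7): P = [1, 4] / [2] / [3] / [5] / [6] / [7];  Q = [1, 7] / [2] / [3] / [4] / [5] / [6]
Final shape: (2, 1, 1, 1, 1, 1).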